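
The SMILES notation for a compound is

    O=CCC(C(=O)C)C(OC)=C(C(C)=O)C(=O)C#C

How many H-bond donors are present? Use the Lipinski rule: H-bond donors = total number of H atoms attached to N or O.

0

Donors: find every N or O and count the H atoms it carries.
  atom 1 (O): bond orders sum to 2 → 0 H
  atom 6 (O): bond orders sum to 2 → 0 H
  atom 9 (O): bond orders sum to 2 → 0 H
  atom 14 (O): bond orders sum to 2 → 0 H
  atom 16 (O): bond orders sum to 2 → 0 H
Lipinski HBD = 0.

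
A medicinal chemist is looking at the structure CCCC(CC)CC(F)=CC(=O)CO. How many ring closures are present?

In SMILES, each pair of matching ring-closure digits denotes one ring-closing bond; the number of such bonds equals the number of independent rings.
Ring-closure bonds here: 0.

0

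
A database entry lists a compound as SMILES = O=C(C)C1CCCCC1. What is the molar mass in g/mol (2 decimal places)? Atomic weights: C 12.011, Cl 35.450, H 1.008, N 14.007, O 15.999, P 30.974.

First, the molecular formula is C8H14O (counting implicit H from valence).
  C: 8 × 12.011 = 96.088
  H: 14 × 1.008 = 14.112
  O: 1 × 15.999 = 15.999
Sum: 8×12.011 + 14×1.008 + 1×15.999 = 126.199 → 126.20 g/mol.

126.20 g/mol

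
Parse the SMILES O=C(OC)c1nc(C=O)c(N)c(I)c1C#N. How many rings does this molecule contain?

1

In SMILES, each pair of matching ring-closure digits denotes one ring-closing bond; the number of such bonds equals the number of independent rings.
Ring-closure bonds here: 1.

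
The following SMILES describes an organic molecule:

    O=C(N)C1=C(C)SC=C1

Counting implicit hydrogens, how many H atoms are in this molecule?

7

Walk through each heavy atom and fill implicit hydrogens from standard valence (C 4, N 3, O 2, S 2, halogen 1):
  atom 1: O, bond orders sum to 2 (valence 2) → 0 H
  atom 2: C, bond orders sum to 4 (valence 4) → 0 H
  atom 3: N, bond orders sum to 1 (valence 3) → 2 H
  atom 4: C, bond orders sum to 4 (valence 4) → 0 H
  atom 5: C, bond orders sum to 4 (valence 4) → 0 H
  atom 6: C, bond orders sum to 1 (valence 4) → 3 H
  atom 7: S, bond orders sum to 2 (valence 2) → 0 H
  atom 8: C, bond orders sum to 3 (valence 4) → 1 H
  atom 9: C, bond orders sum to 3 (valence 4) → 1 H
Total hydrogens: 7.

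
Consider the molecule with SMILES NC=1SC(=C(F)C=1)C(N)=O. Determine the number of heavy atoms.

10

Every atom symbol written in the SMILES (organic subset) is one heavy atom; implicit H are not written.
Heavy atoms by element → C:5, F:1, N:2, O:1, S:1.
Total: 10.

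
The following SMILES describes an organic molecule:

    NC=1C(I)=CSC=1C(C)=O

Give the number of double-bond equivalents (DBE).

Molecular formula: C6H6INOS.
DoU = (2C + 2 + N − H − X) / 2, where X is the halogen count and O/S are ignored.
    = (2·6 + 2 + 1 − 6 − 1) / 2 = 8 / 2 = 4.

4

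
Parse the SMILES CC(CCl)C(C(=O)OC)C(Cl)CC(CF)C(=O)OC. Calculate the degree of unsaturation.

2

Molecular formula: C12H19Cl2FO4.
DoU = (2C + 2 + N − H − X) / 2, where X is the halogen count and O/S are ignored.
    = (2·12 + 2 + 0 − 19 − 3) / 2 = 4 / 2 = 2.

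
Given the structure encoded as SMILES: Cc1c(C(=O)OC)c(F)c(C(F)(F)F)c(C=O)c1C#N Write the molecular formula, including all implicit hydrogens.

Walk through each heavy atom and fill implicit hydrogens from standard valence (C 4, N 3, O 2, S 2, halogen 1); for lowercase aromatic atoms, an aromatic c carries 1 H when it has two neighbours and 0 H with three, and aromatic n carries 0 H:
  atom 1: C, bond orders sum to 1 (valence 4) → 3 H
  atom 2: aromatic c, 3 neighbours → 0 H
  atom 3: aromatic c, 3 neighbours → 0 H
  atom 4: C, bond orders sum to 4 (valence 4) → 0 H
  atom 5: O, bond orders sum to 2 (valence 2) → 0 H
  atom 6: O, bond orders sum to 2 (valence 2) → 0 H
  atom 7: C, bond orders sum to 1 (valence 4) → 3 H
  atom 8: aromatic c, 3 neighbours → 0 H
  atom 9: F (halogen, monovalent) → 0 H
  atom 10: aromatic c, 3 neighbours → 0 H
  atom 11: C, bond orders sum to 4 (valence 4) → 0 H
  atom 12: F (halogen, monovalent) → 0 H
  atom 13: F (halogen, monovalent) → 0 H
  atom 14: F (halogen, monovalent) → 0 H
  atom 15: aromatic c, 3 neighbours → 0 H
  atom 16: C, bond orders sum to 3 (valence 4) → 1 H
  atom 17: O, bond orders sum to 2 (valence 2) → 0 H
  atom 18: aromatic c, 3 neighbours → 0 H
  atom 19: C, bond orders sum to 4 (valence 4) → 0 H
  atom 20: N, bond orders sum to 3 (valence 3) → 0 H
Totals → C:12, H:7, F:4, N:1, O:3.

C12H7F4NO3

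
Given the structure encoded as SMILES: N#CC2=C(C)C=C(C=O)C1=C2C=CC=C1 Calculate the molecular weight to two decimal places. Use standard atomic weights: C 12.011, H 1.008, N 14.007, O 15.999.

195.22 g/mol

First, the molecular formula is C13H9NO (counting implicit H from valence).
  C: 13 × 12.011 = 156.143
  H: 9 × 1.008 = 9.072
  N: 1 × 14.007 = 14.007
  O: 1 × 15.999 = 15.999
Sum: 13×12.011 + 9×1.008 + 1×14.007 + 1×15.999 = 195.221 → 195.22 g/mol.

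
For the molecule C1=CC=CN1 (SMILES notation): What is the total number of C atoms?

Count every carbon token in the SMILES (each C, including those in ring-closure positions and inside branches).
Carbon count: 4.

4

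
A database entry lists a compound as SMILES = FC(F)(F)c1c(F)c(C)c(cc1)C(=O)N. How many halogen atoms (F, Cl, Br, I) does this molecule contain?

4

Halogen atoms appear at heavy-atom positions 1, 3, 4, 7 (4×F).
Other groups present: 1 amide.
Halogen count: 4.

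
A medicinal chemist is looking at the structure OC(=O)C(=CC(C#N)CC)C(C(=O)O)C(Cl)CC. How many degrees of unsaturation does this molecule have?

Molecular formula: C12H16ClNO4.
DoU = (2C + 2 + N − H − X) / 2, where X is the halogen count and O/S are ignored.
    = (2·12 + 2 + 1 − 16 − 1) / 2 = 10 / 2 = 5.

5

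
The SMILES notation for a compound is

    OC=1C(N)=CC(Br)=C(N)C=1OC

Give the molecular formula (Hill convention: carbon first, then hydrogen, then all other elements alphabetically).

C7H9BrN2O2

Walk through each heavy atom and fill implicit hydrogens from standard valence (C 4, N 3, O 2, S 2, halogen 1):
  atom 1: O, bond orders sum to 1 (valence 2) → 1 H
  atom 2: C, bond orders sum to 4 (valence 4) → 0 H
  atom 3: C, bond orders sum to 4 (valence 4) → 0 H
  atom 4: N, bond orders sum to 1 (valence 3) → 2 H
  atom 5: C, bond orders sum to 3 (valence 4) → 1 H
  atom 6: C, bond orders sum to 4 (valence 4) → 0 H
  atom 7: Br (halogen, monovalent) → 0 H
  atom 8: C, bond orders sum to 4 (valence 4) → 0 H
  atom 9: N, bond orders sum to 1 (valence 3) → 2 H
  atom 10: C, bond orders sum to 4 (valence 4) → 0 H
  atom 11: O, bond orders sum to 2 (valence 2) → 0 H
  atom 12: C, bond orders sum to 1 (valence 4) → 3 H
Totals → C:7, H:9, Br:1, N:2, O:2.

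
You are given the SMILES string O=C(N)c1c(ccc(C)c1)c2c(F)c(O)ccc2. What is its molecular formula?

Walk through each heavy atom and fill implicit hydrogens from standard valence (C 4, N 3, O 2, S 2, halogen 1); for lowercase aromatic atoms, an aromatic c carries 1 H when it has two neighbours and 0 H with three, and aromatic n carries 0 H:
  atom 1: O, bond orders sum to 2 (valence 2) → 0 H
  atom 2: C, bond orders sum to 4 (valence 4) → 0 H
  atom 3: N, bond orders sum to 1 (valence 3) → 2 H
  atom 4: aromatic c, 3 neighbours → 0 H
  atom 5: aromatic c, 3 neighbours → 0 H
  atom 6: aromatic c, 2 neighbours → 1 H
  atom 7: aromatic c, 2 neighbours → 1 H
  atom 8: aromatic c, 3 neighbours → 0 H
  atom 9: C, bond orders sum to 1 (valence 4) → 3 H
  atom 10: aromatic c, 2 neighbours → 1 H
  atom 11: aromatic c, 3 neighbours → 0 H
  atom 12: aromatic c, 3 neighbours → 0 H
  atom 13: F (halogen, monovalent) → 0 H
  atom 14: aromatic c, 3 neighbours → 0 H
  atom 15: O, bond orders sum to 1 (valence 2) → 1 H
  atom 16: aromatic c, 2 neighbours → 1 H
  atom 17: aromatic c, 2 neighbours → 1 H
  atom 18: aromatic c, 2 neighbours → 1 H
Totals → C:14, H:12, F:1, N:1, O:2.

C14H12FNO2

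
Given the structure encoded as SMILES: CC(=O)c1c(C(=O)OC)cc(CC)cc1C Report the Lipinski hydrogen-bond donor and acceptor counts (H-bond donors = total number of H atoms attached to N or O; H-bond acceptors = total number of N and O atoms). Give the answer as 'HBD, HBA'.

0, 3

Donors: find every N or O and count the H atoms it carries.
  atom 3 (O): bond orders sum to 2 → 0 H
  atom 7 (O): bond orders sum to 2 → 0 H
  atom 8 (O): bond orders sum to 2 → 0 H
Lipinski HBD = 0.
Acceptors: N atoms = 0, O atoms = 3 → HBA = 3.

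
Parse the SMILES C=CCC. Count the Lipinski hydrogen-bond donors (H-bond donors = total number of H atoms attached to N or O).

0

Donors: find every N or O and count the H atoms it carries.
  (no N or O atoms present)
Lipinski HBD = 0.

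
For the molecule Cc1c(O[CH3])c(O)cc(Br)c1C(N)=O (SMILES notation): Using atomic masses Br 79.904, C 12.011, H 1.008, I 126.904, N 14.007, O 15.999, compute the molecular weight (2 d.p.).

260.09 g/mol

First, the molecular formula is C9H10BrNO3 (counting implicit H from valence).
  Br: 1 × 79.904 = 79.904
  C: 9 × 12.011 = 108.099
  H: 10 × 1.008 = 10.080
  N: 1 × 14.007 = 14.007
  O: 3 × 15.999 = 47.997
Sum: 1×79.904 + 9×12.011 + 10×1.008 + 1×14.007 + 3×15.999 = 260.087 → 260.09 g/mol.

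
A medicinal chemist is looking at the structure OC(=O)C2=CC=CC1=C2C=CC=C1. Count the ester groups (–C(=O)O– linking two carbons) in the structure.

Scan the SMILES for the ester motif — none present.
Groups that are present: 1 carboxylic acid.

0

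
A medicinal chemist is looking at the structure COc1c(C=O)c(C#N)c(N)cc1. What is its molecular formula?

Walk through each heavy atom and fill implicit hydrogens from standard valence (C 4, N 3, O 2, S 2, halogen 1); for lowercase aromatic atoms, an aromatic c carries 1 H when it has two neighbours and 0 H with three, and aromatic n carries 0 H:
  atom 1: C, bond orders sum to 1 (valence 4) → 3 H
  atom 2: O, bond orders sum to 2 (valence 2) → 0 H
  atom 3: aromatic c, 3 neighbours → 0 H
  atom 4: aromatic c, 3 neighbours → 0 H
  atom 5: C, bond orders sum to 3 (valence 4) → 1 H
  atom 6: O, bond orders sum to 2 (valence 2) → 0 H
  atom 7: aromatic c, 3 neighbours → 0 H
  atom 8: C, bond orders sum to 4 (valence 4) → 0 H
  atom 9: N, bond orders sum to 3 (valence 3) → 0 H
  atom 10: aromatic c, 3 neighbours → 0 H
  atom 11: N, bond orders sum to 1 (valence 3) → 2 H
  atom 12: aromatic c, 2 neighbours → 1 H
  atom 13: aromatic c, 2 neighbours → 1 H
Totals → C:9, H:8, N:2, O:2.

C9H8N2O2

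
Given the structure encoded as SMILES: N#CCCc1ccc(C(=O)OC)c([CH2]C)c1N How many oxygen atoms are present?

Scan the SMILES for O atoms (remember two-letter symbols like Cl and Br are single atoms).
Oxygen count: 2.

2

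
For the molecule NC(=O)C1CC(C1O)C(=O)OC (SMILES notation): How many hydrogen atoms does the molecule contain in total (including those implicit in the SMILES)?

Walk through each heavy atom and fill implicit hydrogens from standard valence (C 4, N 3, O 2, S 2, halogen 1):
  atom 1: N, bond orders sum to 1 (valence 3) → 2 H
  atom 2: C, bond orders sum to 4 (valence 4) → 0 H
  atom 3: O, bond orders sum to 2 (valence 2) → 0 H
  atom 4: C, bond orders sum to 3 (valence 4) → 1 H
  atom 5: C, bond orders sum to 2 (valence 4) → 2 H
  atom 6: C, bond orders sum to 3 (valence 4) → 1 H
  atom 7: C, bond orders sum to 3 (valence 4) → 1 H
  atom 8: O, bond orders sum to 1 (valence 2) → 1 H
  atom 9: C, bond orders sum to 4 (valence 4) → 0 H
  atom 10: O, bond orders sum to 2 (valence 2) → 0 H
  atom 11: O, bond orders sum to 2 (valence 2) → 0 H
  atom 12: C, bond orders sum to 1 (valence 4) → 3 H
Total hydrogens: 11.

11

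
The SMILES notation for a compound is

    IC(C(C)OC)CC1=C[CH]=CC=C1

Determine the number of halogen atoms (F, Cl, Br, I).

Halogen atoms appear at heavy-atom position 1 (1×I).
Other groups present: 1 ether.
Halogen count: 1.

1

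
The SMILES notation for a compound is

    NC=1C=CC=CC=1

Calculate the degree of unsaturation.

Degree of unsaturation = (number of rings) + (number of π bonds).
Ring closures in the SMILES: 1.
π bonds: 3 double bonds (each 1 DoU) → 3 DoU from unsaturation.
Total DoU = 1 + 3 = 4.

4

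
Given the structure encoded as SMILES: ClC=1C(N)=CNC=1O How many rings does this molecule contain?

1

In SMILES, each pair of matching ring-closure digits denotes one ring-closing bond; the number of such bonds equals the number of independent rings.
Ring-closure bonds here: 1.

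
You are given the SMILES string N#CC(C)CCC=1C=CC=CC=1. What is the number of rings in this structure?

In SMILES, each pair of matching ring-closure digits denotes one ring-closing bond; the number of such bonds equals the number of independent rings.
Ring-closure bonds here: 1.

1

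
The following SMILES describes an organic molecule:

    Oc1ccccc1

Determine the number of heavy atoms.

7

Every atom symbol written in the SMILES (organic subset) is one heavy atom; implicit H are not written.
Heavy atoms by element → C:6, O:1.
Total: 7.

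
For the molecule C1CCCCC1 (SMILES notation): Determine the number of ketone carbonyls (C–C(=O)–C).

Scan the SMILES for the ketone motif — none present.

0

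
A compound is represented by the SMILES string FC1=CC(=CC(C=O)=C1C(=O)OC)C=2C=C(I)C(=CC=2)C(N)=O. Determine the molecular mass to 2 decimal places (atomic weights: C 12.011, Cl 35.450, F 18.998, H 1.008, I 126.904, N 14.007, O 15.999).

427.17 g/mol

First, the molecular formula is C16H11FINO4 (counting implicit H from valence).
  C: 16 × 12.011 = 192.176
  F: 1 × 18.998 = 18.998
  H: 11 × 1.008 = 11.088
  I: 1 × 126.904 = 126.904
  N: 1 × 14.007 = 14.007
  O: 4 × 15.999 = 63.996
Sum: 16×12.011 + 1×18.998 + 11×1.008 + 1×126.904 + 1×14.007 + 4×15.999 = 427.169 → 427.17 g/mol.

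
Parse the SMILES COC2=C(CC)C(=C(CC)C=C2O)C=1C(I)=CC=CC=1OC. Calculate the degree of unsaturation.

8

Degree of unsaturation = (number of rings) + (number of π bonds).
Ring closures in the SMILES: 2.
π bonds: 6 double bonds (each 1 DoU) → 6 DoU from unsaturation.
Total DoU = 2 + 6 = 8.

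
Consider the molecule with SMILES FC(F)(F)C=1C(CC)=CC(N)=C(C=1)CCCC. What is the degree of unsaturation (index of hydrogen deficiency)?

4

Degree of unsaturation = (number of rings) + (number of π bonds).
Ring closures in the SMILES: 1.
π bonds: 3 double bonds (each 1 DoU) → 3 DoU from unsaturation.
Total DoU = 1 + 3 = 4.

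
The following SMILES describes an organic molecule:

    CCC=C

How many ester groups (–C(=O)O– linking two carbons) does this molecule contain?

0

Scan the SMILES for the ester motif — none present.
Groups that are present: 1 alkene.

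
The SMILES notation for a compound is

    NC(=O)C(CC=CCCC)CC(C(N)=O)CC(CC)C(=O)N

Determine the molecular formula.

Walk through each heavy atom and fill implicit hydrogens from standard valence (C 4, N 3, O 2, S 2, halogen 1):
  atom 1: N, bond orders sum to 1 (valence 3) → 2 H
  atom 2: C, bond orders sum to 4 (valence 4) → 0 H
  atom 3: O, bond orders sum to 2 (valence 2) → 0 H
  atom 4: C, bond orders sum to 3 (valence 4) → 1 H
  atom 5: C, bond orders sum to 2 (valence 4) → 2 H
  atom 6: C, bond orders sum to 3 (valence 4) → 1 H
  atom 7: C, bond orders sum to 3 (valence 4) → 1 H
  atom 8: C, bond orders sum to 2 (valence 4) → 2 H
  atom 9: C, bond orders sum to 2 (valence 4) → 2 H
  atom 10: C, bond orders sum to 1 (valence 4) → 3 H
  atom 11: C, bond orders sum to 2 (valence 4) → 2 H
  atom 12: C, bond orders sum to 3 (valence 4) → 1 H
  atom 13: C, bond orders sum to 4 (valence 4) → 0 H
  atom 14: N, bond orders sum to 1 (valence 3) → 2 H
  atom 15: O, bond orders sum to 2 (valence 2) → 0 H
  atom 16: C, bond orders sum to 2 (valence 4) → 2 H
  atom 17: C, bond orders sum to 3 (valence 4) → 1 H
  atom 18: C, bond orders sum to 2 (valence 4) → 2 H
  atom 19: C, bond orders sum to 1 (valence 4) → 3 H
  atom 20: C, bond orders sum to 4 (valence 4) → 0 H
  atom 21: O, bond orders sum to 2 (valence 2) → 0 H
  atom 22: N, bond orders sum to 1 (valence 3) → 2 H
Totals → C:16, H:29, N:3, O:3.
In Hill order: C16H29N3O3.

C16H29N3O3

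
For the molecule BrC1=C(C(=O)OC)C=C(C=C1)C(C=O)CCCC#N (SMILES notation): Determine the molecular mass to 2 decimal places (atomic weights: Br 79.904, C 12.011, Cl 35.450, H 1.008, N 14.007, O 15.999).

First, the molecular formula is C14H14BrNO3 (counting implicit H from valence).
  Br: 1 × 79.904 = 79.904
  C: 14 × 12.011 = 168.154
  H: 14 × 1.008 = 14.112
  N: 1 × 14.007 = 14.007
  O: 3 × 15.999 = 47.997
Sum: 1×79.904 + 14×12.011 + 14×1.008 + 1×14.007 + 3×15.999 = 324.174 → 324.17 g/mol.

324.17 g/mol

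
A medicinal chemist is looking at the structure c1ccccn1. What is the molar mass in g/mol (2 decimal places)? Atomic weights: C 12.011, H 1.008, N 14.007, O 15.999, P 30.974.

First, the molecular formula is C5H5N (counting implicit H from valence).
  C: 5 × 12.011 = 60.055
  H: 5 × 1.008 = 5.040
  N: 1 × 14.007 = 14.007
Sum: 5×12.011 + 5×1.008 + 1×14.007 = 79.102 → 79.10 g/mol.

79.10 g/mol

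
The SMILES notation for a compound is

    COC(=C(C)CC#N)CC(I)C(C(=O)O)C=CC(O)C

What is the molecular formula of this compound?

Walk through each heavy atom and fill implicit hydrogens from standard valence (C 4, N 3, O 2, S 2, halogen 1):
  atom 1: C, bond orders sum to 1 (valence 4) → 3 H
  atom 2: O, bond orders sum to 2 (valence 2) → 0 H
  atom 3: C, bond orders sum to 4 (valence 4) → 0 H
  atom 4: C, bond orders sum to 4 (valence 4) → 0 H
  atom 5: C, bond orders sum to 1 (valence 4) → 3 H
  atom 6: C, bond orders sum to 2 (valence 4) → 2 H
  atom 7: C, bond orders sum to 4 (valence 4) → 0 H
  atom 8: N, bond orders sum to 3 (valence 3) → 0 H
  atom 9: C, bond orders sum to 2 (valence 4) → 2 H
  atom 10: C, bond orders sum to 3 (valence 4) → 1 H
  atom 11: I (halogen, monovalent) → 0 H
  atom 12: C, bond orders sum to 3 (valence 4) → 1 H
  atom 13: C, bond orders sum to 4 (valence 4) → 0 H
  atom 14: O, bond orders sum to 2 (valence 2) → 0 H
  atom 15: O, bond orders sum to 1 (valence 2) → 1 H
  atom 16: C, bond orders sum to 3 (valence 4) → 1 H
  atom 17: C, bond orders sum to 3 (valence 4) → 1 H
  atom 18: C, bond orders sum to 3 (valence 4) → 1 H
  atom 19: O, bond orders sum to 1 (valence 2) → 1 H
  atom 20: C, bond orders sum to 1 (valence 4) → 3 H
Totals → C:14, H:20, I:1, N:1, O:4.
In Hill order: C14H20INO4.

C14H20INO4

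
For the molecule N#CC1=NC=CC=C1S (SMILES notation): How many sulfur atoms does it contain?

1

Scan the SMILES for S atoms (remember two-letter symbols like Cl and Br are single atoms).
Sulfur count: 1.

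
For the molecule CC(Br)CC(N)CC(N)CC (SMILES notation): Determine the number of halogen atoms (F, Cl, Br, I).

Halogen atoms appear at heavy-atom position 3 (1×Br).
Other groups present: 2 primary amine.
Halogen count: 1.

1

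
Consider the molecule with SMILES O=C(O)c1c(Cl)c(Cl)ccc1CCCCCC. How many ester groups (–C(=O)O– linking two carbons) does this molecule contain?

0

Scan the SMILES for the ester motif — none present.
Groups that are present: 1 carboxylic acid.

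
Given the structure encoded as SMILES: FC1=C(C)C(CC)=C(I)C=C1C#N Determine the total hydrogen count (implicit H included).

9

Walk through each heavy atom and fill implicit hydrogens from standard valence (C 4, N 3, O 2, S 2, halogen 1):
  atom 1: F (halogen, monovalent) → 0 H
  atom 2: C, bond orders sum to 4 (valence 4) → 0 H
  atom 3: C, bond orders sum to 4 (valence 4) → 0 H
  atom 4: C, bond orders sum to 1 (valence 4) → 3 H
  atom 5: C, bond orders sum to 4 (valence 4) → 0 H
  atom 6: C, bond orders sum to 2 (valence 4) → 2 H
  atom 7: C, bond orders sum to 1 (valence 4) → 3 H
  atom 8: C, bond orders sum to 4 (valence 4) → 0 H
  atom 9: I (halogen, monovalent) → 0 H
  atom 10: C, bond orders sum to 3 (valence 4) → 1 H
  atom 11: C, bond orders sum to 4 (valence 4) → 0 H
  atom 12: C, bond orders sum to 4 (valence 4) → 0 H
  atom 13: N, bond orders sum to 3 (valence 3) → 0 H
Total hydrogens: 9.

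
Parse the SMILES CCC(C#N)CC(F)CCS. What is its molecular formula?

Walk through each heavy atom and fill implicit hydrogens from standard valence (C 4, N 3, O 2, S 2, halogen 1):
  atom 1: C, bond orders sum to 1 (valence 4) → 3 H
  atom 2: C, bond orders sum to 2 (valence 4) → 2 H
  atom 3: C, bond orders sum to 3 (valence 4) → 1 H
  atom 4: C, bond orders sum to 4 (valence 4) → 0 H
  atom 5: N, bond orders sum to 3 (valence 3) → 0 H
  atom 6: C, bond orders sum to 2 (valence 4) → 2 H
  atom 7: C, bond orders sum to 3 (valence 4) → 1 H
  atom 8: F (halogen, monovalent) → 0 H
  atom 9: C, bond orders sum to 2 (valence 4) → 2 H
  atom 10: C, bond orders sum to 2 (valence 4) → 2 H
  atom 11: S, bond orders sum to 1 (valence 2) → 1 H
Totals → C:8, H:14, F:1, N:1, S:1.

C8H14FNS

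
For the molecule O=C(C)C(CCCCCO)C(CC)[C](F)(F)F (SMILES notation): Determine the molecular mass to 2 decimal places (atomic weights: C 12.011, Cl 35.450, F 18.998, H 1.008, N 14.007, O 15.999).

First, the molecular formula is C12H21F3O2 (counting implicit H from valence).
  C: 12 × 12.011 = 144.132
  F: 3 × 18.998 = 56.994
  H: 21 × 1.008 = 21.168
  O: 2 × 15.999 = 31.998
Sum: 12×12.011 + 3×18.998 + 21×1.008 + 2×15.999 = 254.292 → 254.29 g/mol.

254.29 g/mol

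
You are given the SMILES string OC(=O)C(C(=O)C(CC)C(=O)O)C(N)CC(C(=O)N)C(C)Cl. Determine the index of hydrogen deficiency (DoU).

Molecular formula: C13H21ClN2O6.
DoU = (2C + 2 + N − H − X) / 2, where X is the halogen count and O/S are ignored.
    = (2·13 + 2 + 2 − 21 − 1) / 2 = 8 / 2 = 4.

4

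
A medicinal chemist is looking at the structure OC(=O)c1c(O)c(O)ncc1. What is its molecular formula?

Walk through each heavy atom and fill implicit hydrogens from standard valence (C 4, N 3, O 2, S 2, halogen 1); for lowercase aromatic atoms, an aromatic c carries 1 H when it has two neighbours and 0 H with three, and aromatic n carries 0 H:
  atom 1: O, bond orders sum to 1 (valence 2) → 1 H
  atom 2: C, bond orders sum to 4 (valence 4) → 0 H
  atom 3: O, bond orders sum to 2 (valence 2) → 0 H
  atom 4: aromatic c, 3 neighbours → 0 H
  atom 5: aromatic c, 3 neighbours → 0 H
  atom 6: O, bond orders sum to 1 (valence 2) → 1 H
  atom 7: aromatic c, 3 neighbours → 0 H
  atom 8: O, bond orders sum to 1 (valence 2) → 1 H
  atom 9: aromatic n, 2 neighbours → 0 H
  atom 10: aromatic c, 2 neighbours → 1 H
  atom 11: aromatic c, 2 neighbours → 1 H
Totals → C:6, H:5, N:1, O:4.
In Hill order: C6H5NO4.

C6H5NO4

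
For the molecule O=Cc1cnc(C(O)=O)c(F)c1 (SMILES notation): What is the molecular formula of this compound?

C7H4FNO3

Walk through each heavy atom and fill implicit hydrogens from standard valence (C 4, N 3, O 2, S 2, halogen 1); for lowercase aromatic atoms, an aromatic c carries 1 H when it has two neighbours and 0 H with three, and aromatic n carries 0 H:
  atom 1: O, bond orders sum to 2 (valence 2) → 0 H
  atom 2: C, bond orders sum to 3 (valence 4) → 1 H
  atom 3: aromatic c, 3 neighbours → 0 H
  atom 4: aromatic c, 2 neighbours → 1 H
  atom 5: aromatic n, 2 neighbours → 0 H
  atom 6: aromatic c, 3 neighbours → 0 H
  atom 7: C, bond orders sum to 4 (valence 4) → 0 H
  atom 8: O, bond orders sum to 1 (valence 2) → 1 H
  atom 9: O, bond orders sum to 2 (valence 2) → 0 H
  atom 10: aromatic c, 3 neighbours → 0 H
  atom 11: F (halogen, monovalent) → 0 H
  atom 12: aromatic c, 2 neighbours → 1 H
Totals → C:7, H:4, F:1, N:1, O:3.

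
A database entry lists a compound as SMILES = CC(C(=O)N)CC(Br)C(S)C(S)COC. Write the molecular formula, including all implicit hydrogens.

Walk through each heavy atom and fill implicit hydrogens from standard valence (C 4, N 3, O 2, S 2, halogen 1):
  atom 1: C, bond orders sum to 1 (valence 4) → 3 H
  atom 2: C, bond orders sum to 3 (valence 4) → 1 H
  atom 3: C, bond orders sum to 4 (valence 4) → 0 H
  atom 4: O, bond orders sum to 2 (valence 2) → 0 H
  atom 5: N, bond orders sum to 1 (valence 3) → 2 H
  atom 6: C, bond orders sum to 2 (valence 4) → 2 H
  atom 7: C, bond orders sum to 3 (valence 4) → 1 H
  atom 8: Br (halogen, monovalent) → 0 H
  atom 9: C, bond orders sum to 3 (valence 4) → 1 H
  atom 10: S, bond orders sum to 1 (valence 2) → 1 H
  atom 11: C, bond orders sum to 3 (valence 4) → 1 H
  atom 12: S, bond orders sum to 1 (valence 2) → 1 H
  atom 13: C, bond orders sum to 2 (valence 4) → 2 H
  atom 14: O, bond orders sum to 2 (valence 2) → 0 H
  atom 15: C, bond orders sum to 1 (valence 4) → 3 H
Totals → C:9, H:18, Br:1, N:1, O:2, S:2.
In Hill order: C9H18BrNO2S2.

C9H18BrNO2S2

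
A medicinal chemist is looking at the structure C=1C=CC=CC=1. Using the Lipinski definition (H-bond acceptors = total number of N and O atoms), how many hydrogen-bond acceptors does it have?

0

N atoms: 0; O atoms: 0.
Lipinski HBA = 0 + 0 = 0.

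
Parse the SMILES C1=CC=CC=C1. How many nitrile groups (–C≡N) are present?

Scan the SMILES for the nitrile motif — none present.

0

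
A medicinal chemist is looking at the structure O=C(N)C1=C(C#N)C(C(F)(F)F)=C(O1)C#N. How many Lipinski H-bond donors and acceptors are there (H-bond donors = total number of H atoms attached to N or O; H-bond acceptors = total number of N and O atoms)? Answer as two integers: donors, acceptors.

Donors: find every N or O and count the H atoms it carries.
  atom 1 (O): bond orders sum to 2 → 0 H
  atom 3 (N): bond orders sum to 1 → 2 H
  atom 7 (N): bond orders sum to 3 → 0 H
  atom 14 (O): bond orders sum to 2 → 0 H
  atom 16 (N): bond orders sum to 3 → 0 H
Lipinski HBD = 2.
Acceptors: N atoms = 3, O atoms = 2 → HBA = 5.

2, 5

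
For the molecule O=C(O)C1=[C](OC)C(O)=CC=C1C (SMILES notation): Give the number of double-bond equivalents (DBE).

Degree of unsaturation = (number of rings) + (number of π bonds).
Ring closures in the SMILES: 1.
π bonds: 4 double bonds (each 1 DoU) → 4 DoU from unsaturation.
Total DoU = 1 + 4 = 5.

5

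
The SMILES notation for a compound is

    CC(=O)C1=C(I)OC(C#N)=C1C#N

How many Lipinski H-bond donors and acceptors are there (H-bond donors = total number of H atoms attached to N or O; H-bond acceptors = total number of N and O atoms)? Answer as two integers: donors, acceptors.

Donors: find every N or O and count the H atoms it carries.
  atom 3 (O): bond orders sum to 2 → 0 H
  atom 7 (O): bond orders sum to 2 → 0 H
  atom 10 (N): bond orders sum to 3 → 0 H
  atom 13 (N): bond orders sum to 3 → 0 H
Lipinski HBD = 0.
Acceptors: N atoms = 2, O atoms = 2 → HBA = 4.

0, 4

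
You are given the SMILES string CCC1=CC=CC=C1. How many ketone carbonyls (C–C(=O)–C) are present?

Scan the SMILES for the ketone motif — none present.

0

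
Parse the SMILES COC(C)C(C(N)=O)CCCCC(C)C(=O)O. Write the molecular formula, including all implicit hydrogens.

C12H23NO4

Walk through each heavy atom and fill implicit hydrogens from standard valence (C 4, N 3, O 2, S 2, halogen 1):
  atom 1: C, bond orders sum to 1 (valence 4) → 3 H
  atom 2: O, bond orders sum to 2 (valence 2) → 0 H
  atom 3: C, bond orders sum to 3 (valence 4) → 1 H
  atom 4: C, bond orders sum to 1 (valence 4) → 3 H
  atom 5: C, bond orders sum to 3 (valence 4) → 1 H
  atom 6: C, bond orders sum to 4 (valence 4) → 0 H
  atom 7: N, bond orders sum to 1 (valence 3) → 2 H
  atom 8: O, bond orders sum to 2 (valence 2) → 0 H
  atom 9: C, bond orders sum to 2 (valence 4) → 2 H
  atom 10: C, bond orders sum to 2 (valence 4) → 2 H
  atom 11: C, bond orders sum to 2 (valence 4) → 2 H
  atom 12: C, bond orders sum to 2 (valence 4) → 2 H
  atom 13: C, bond orders sum to 3 (valence 4) → 1 H
  atom 14: C, bond orders sum to 1 (valence 4) → 3 H
  atom 15: C, bond orders sum to 4 (valence 4) → 0 H
  atom 16: O, bond orders sum to 2 (valence 2) → 0 H
  atom 17: O, bond orders sum to 1 (valence 2) → 1 H
Totals → C:12, H:23, N:1, O:4.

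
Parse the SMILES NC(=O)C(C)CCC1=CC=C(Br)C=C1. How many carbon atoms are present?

Count every carbon token in the SMILES (each C, including those in ring-closure positions and inside branches).
Carbon count: 11.

11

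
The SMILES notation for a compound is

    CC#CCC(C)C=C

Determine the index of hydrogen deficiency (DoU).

3

Degree of unsaturation = (number of rings) + (number of π bonds).
Ring closures in the SMILES: 0.
π bonds: 1 double bond (each 1 DoU), 1 triple bond (each 2 DoU) → 3 DoU from unsaturation.
Total DoU = 0 + 3 = 3.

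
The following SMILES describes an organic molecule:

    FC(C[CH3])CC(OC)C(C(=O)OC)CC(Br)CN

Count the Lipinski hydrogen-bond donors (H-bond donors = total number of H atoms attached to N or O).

Donors: find every N or O and count the H atoms it carries.
  atom 7 (O): bond orders sum to 2 → 0 H
  atom 11 (O): bond orders sum to 2 → 0 H
  atom 12 (O): bond orders sum to 2 → 0 H
  atom 18 (N): bond orders sum to 1 → 2 H
Lipinski HBD = 2.

2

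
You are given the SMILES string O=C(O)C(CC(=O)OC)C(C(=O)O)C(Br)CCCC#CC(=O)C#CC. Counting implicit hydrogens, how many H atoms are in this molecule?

19

Walk through each heavy atom and fill implicit hydrogens from standard valence (C 4, N 3, O 2, S 2, halogen 1):
  atom 1: O, bond orders sum to 2 (valence 2) → 0 H
  atom 2: C, bond orders sum to 4 (valence 4) → 0 H
  atom 3: O, bond orders sum to 1 (valence 2) → 1 H
  atom 4: C, bond orders sum to 3 (valence 4) → 1 H
  atom 5: C, bond orders sum to 2 (valence 4) → 2 H
  atom 6: C, bond orders sum to 4 (valence 4) → 0 H
  atom 7: O, bond orders sum to 2 (valence 2) → 0 H
  atom 8: O, bond orders sum to 2 (valence 2) → 0 H
  atom 9: C, bond orders sum to 1 (valence 4) → 3 H
  atom 10: C, bond orders sum to 3 (valence 4) → 1 H
  atom 11: C, bond orders sum to 4 (valence 4) → 0 H
  atom 12: O, bond orders sum to 2 (valence 2) → 0 H
  atom 13: O, bond orders sum to 1 (valence 2) → 1 H
  atom 14: C, bond orders sum to 3 (valence 4) → 1 H
  atom 15: Br (halogen, monovalent) → 0 H
  atom 16: C, bond orders sum to 2 (valence 4) → 2 H
  atom 17: C, bond orders sum to 2 (valence 4) → 2 H
  atom 18: C, bond orders sum to 2 (valence 4) → 2 H
  atom 19: C, bond orders sum to 4 (valence 4) → 0 H
  atom 20: C, bond orders sum to 4 (valence 4) → 0 H
  atom 21: C, bond orders sum to 4 (valence 4) → 0 H
  atom 22: O, bond orders sum to 2 (valence 2) → 0 H
  atom 23: C, bond orders sum to 4 (valence 4) → 0 H
  atom 24: C, bond orders sum to 4 (valence 4) → 0 H
  atom 25: C, bond orders sum to 1 (valence 4) → 3 H
Total hydrogens: 19.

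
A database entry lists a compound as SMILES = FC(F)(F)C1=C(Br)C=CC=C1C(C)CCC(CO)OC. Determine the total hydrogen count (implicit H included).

18

Walk through each heavy atom and fill implicit hydrogens from standard valence (C 4, N 3, O 2, S 2, halogen 1):
  atom 1: F (halogen, monovalent) → 0 H
  atom 2: C, bond orders sum to 4 (valence 4) → 0 H
  atom 3: F (halogen, monovalent) → 0 H
  atom 4: F (halogen, monovalent) → 0 H
  atom 5: C, bond orders sum to 4 (valence 4) → 0 H
  atom 6: C, bond orders sum to 4 (valence 4) → 0 H
  atom 7: Br (halogen, monovalent) → 0 H
  atom 8: C, bond orders sum to 3 (valence 4) → 1 H
  atom 9: C, bond orders sum to 3 (valence 4) → 1 H
  atom 10: C, bond orders sum to 3 (valence 4) → 1 H
  atom 11: C, bond orders sum to 4 (valence 4) → 0 H
  atom 12: C, bond orders sum to 3 (valence 4) → 1 H
  atom 13: C, bond orders sum to 1 (valence 4) → 3 H
  atom 14: C, bond orders sum to 2 (valence 4) → 2 H
  atom 15: C, bond orders sum to 2 (valence 4) → 2 H
  atom 16: C, bond orders sum to 3 (valence 4) → 1 H
  atom 17: C, bond orders sum to 2 (valence 4) → 2 H
  atom 18: O, bond orders sum to 1 (valence 2) → 1 H
  atom 19: O, bond orders sum to 2 (valence 2) → 0 H
  atom 20: C, bond orders sum to 1 (valence 4) → 3 H
Total hydrogens: 18.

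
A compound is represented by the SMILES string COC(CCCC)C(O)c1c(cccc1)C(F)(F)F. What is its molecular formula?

C14H19F3O2

Walk through each heavy atom and fill implicit hydrogens from standard valence (C 4, N 3, O 2, S 2, halogen 1); for lowercase aromatic atoms, an aromatic c carries 1 H when it has two neighbours and 0 H with three, and aromatic n carries 0 H:
  atom 1: C, bond orders sum to 1 (valence 4) → 3 H
  atom 2: O, bond orders sum to 2 (valence 2) → 0 H
  atom 3: C, bond orders sum to 3 (valence 4) → 1 H
  atom 4: C, bond orders sum to 2 (valence 4) → 2 H
  atom 5: C, bond orders sum to 2 (valence 4) → 2 H
  atom 6: C, bond orders sum to 2 (valence 4) → 2 H
  atom 7: C, bond orders sum to 1 (valence 4) → 3 H
  atom 8: C, bond orders sum to 3 (valence 4) → 1 H
  atom 9: O, bond orders sum to 1 (valence 2) → 1 H
  atom 10: aromatic c, 3 neighbours → 0 H
  atom 11: aromatic c, 3 neighbours → 0 H
  atom 12: aromatic c, 2 neighbours → 1 H
  atom 13: aromatic c, 2 neighbours → 1 H
  atom 14: aromatic c, 2 neighbours → 1 H
  atom 15: aromatic c, 2 neighbours → 1 H
  atom 16: C, bond orders sum to 4 (valence 4) → 0 H
  atom 17: F (halogen, monovalent) → 0 H
  atom 18: F (halogen, monovalent) → 0 H
  atom 19: F (halogen, monovalent) → 0 H
Totals → C:14, H:19, F:3, O:2.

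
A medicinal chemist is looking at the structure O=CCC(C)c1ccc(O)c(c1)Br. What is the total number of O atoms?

2

Scan the SMILES for O atoms (remember two-letter symbols like Cl and Br are single atoms).
Oxygen count: 2.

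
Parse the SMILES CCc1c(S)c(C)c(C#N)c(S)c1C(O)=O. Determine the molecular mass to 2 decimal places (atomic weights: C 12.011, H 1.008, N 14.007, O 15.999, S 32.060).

First, the molecular formula is C11H11NO2S2 (counting implicit H from valence).
  C: 11 × 12.011 = 132.121
  H: 11 × 1.008 = 11.088
  N: 1 × 14.007 = 14.007
  O: 2 × 15.999 = 31.998
  S: 2 × 32.060 = 64.120
Sum: 11×12.011 + 11×1.008 + 1×14.007 + 2×15.999 + 2×32.060 = 253.334 → 253.33 g/mol.

253.33 g/mol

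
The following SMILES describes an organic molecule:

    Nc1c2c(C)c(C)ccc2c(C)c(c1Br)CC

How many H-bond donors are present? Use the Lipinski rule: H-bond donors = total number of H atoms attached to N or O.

2

Donors: find every N or O and count the H atoms it carries.
  atom 1 (N): bond orders sum to 1 → 2 H
Lipinski HBD = 2.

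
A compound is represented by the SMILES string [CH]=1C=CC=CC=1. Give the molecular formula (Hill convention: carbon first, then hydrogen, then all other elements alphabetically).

Walk through each heavy atom and fill implicit hydrogens from standard valence (C 4, N 3, O 2, S 2, halogen 1):
  atom 1: C with explicit H count 1
  atom 2: C, bond orders sum to 3 (valence 4) → 1 H
  atom 3: C, bond orders sum to 3 (valence 4) → 1 H
  atom 4: C, bond orders sum to 3 (valence 4) → 1 H
  atom 5: C, bond orders sum to 3 (valence 4) → 1 H
  atom 6: C, bond orders sum to 3 (valence 4) → 1 H
Totals → C:6, H:6.
In Hill order: C6H6.

C6H6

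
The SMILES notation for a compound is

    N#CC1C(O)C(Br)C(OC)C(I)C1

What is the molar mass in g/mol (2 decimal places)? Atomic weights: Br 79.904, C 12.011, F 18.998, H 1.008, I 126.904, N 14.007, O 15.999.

359.99 g/mol

First, the molecular formula is C8H11BrINO2 (counting implicit H from valence).
  Br: 1 × 79.904 = 79.904
  C: 8 × 12.011 = 96.088
  H: 11 × 1.008 = 11.088
  I: 1 × 126.904 = 126.904
  N: 1 × 14.007 = 14.007
  O: 2 × 15.999 = 31.998
Sum: 1×79.904 + 8×12.011 + 11×1.008 + 1×126.904 + 1×14.007 + 2×15.999 = 359.989 → 359.99 g/mol.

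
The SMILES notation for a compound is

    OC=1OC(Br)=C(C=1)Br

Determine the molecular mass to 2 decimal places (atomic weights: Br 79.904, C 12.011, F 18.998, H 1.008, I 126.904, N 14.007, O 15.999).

241.87 g/mol

First, the molecular formula is C4H2Br2O2 (counting implicit H from valence).
  Br: 2 × 79.904 = 159.808
  C: 4 × 12.011 = 48.044
  H: 2 × 1.008 = 2.016
  O: 2 × 15.999 = 31.998
Sum: 2×79.904 + 4×12.011 + 2×1.008 + 2×15.999 = 241.866 → 241.87 g/mol.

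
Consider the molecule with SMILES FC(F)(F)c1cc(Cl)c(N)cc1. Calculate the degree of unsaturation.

4

Molecular formula: C7H5ClF3N.
DoU = (2C + 2 + N − H − X) / 2, where X is the halogen count and O/S are ignored.
    = (2·7 + 2 + 1 − 5 − 4) / 2 = 8 / 2 = 4.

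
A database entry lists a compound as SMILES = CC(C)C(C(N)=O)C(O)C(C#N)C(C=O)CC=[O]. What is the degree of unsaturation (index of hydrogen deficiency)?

5

Degree of unsaturation = (number of rings) + (number of π bonds).
Ring closures in the SMILES: 0.
π bonds: 3 double bonds (each 1 DoU), 1 triple bond (each 2 DoU) → 5 DoU from unsaturation.
Total DoU = 0 + 5 = 5.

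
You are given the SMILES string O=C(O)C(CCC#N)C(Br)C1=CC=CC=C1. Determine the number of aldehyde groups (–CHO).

0

Scan the SMILES for the aldehyde motif — none present.
Groups that are present: 1 carboxylic acid, 1 nitrile.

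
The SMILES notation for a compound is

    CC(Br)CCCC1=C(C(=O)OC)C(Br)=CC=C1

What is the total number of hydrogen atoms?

Walk through each heavy atom and fill implicit hydrogens from standard valence (C 4, N 3, O 2, S 2, halogen 1):
  atom 1: C, bond orders sum to 1 (valence 4) → 3 H
  atom 2: C, bond orders sum to 3 (valence 4) → 1 H
  atom 3: Br (halogen, monovalent) → 0 H
  atom 4: C, bond orders sum to 2 (valence 4) → 2 H
  atom 5: C, bond orders sum to 2 (valence 4) → 2 H
  atom 6: C, bond orders sum to 2 (valence 4) → 2 H
  atom 7: C, bond orders sum to 4 (valence 4) → 0 H
  atom 8: C, bond orders sum to 4 (valence 4) → 0 H
  atom 9: C, bond orders sum to 4 (valence 4) → 0 H
  atom 10: O, bond orders sum to 2 (valence 2) → 0 H
  atom 11: O, bond orders sum to 2 (valence 2) → 0 H
  atom 12: C, bond orders sum to 1 (valence 4) → 3 H
  atom 13: C, bond orders sum to 4 (valence 4) → 0 H
  atom 14: Br (halogen, monovalent) → 0 H
  atom 15: C, bond orders sum to 3 (valence 4) → 1 H
  atom 16: C, bond orders sum to 3 (valence 4) → 1 H
  atom 17: C, bond orders sum to 3 (valence 4) → 1 H
Total hydrogens: 16.

16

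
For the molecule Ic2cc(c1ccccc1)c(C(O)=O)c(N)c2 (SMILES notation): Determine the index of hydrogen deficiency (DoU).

Molecular formula: C13H10INO2.
DoU = (2C + 2 + N − H − X) / 2, where X is the halogen count and O/S are ignored.
    = (2·13 + 2 + 1 − 10 − 1) / 2 = 18 / 2 = 9.

9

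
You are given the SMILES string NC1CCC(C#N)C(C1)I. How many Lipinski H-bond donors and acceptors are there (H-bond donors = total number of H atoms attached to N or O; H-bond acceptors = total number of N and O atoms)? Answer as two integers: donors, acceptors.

Donors: find every N or O and count the H atoms it carries.
  atom 1 (N): bond orders sum to 1 → 2 H
  atom 7 (N): bond orders sum to 3 → 0 H
Lipinski HBD = 2.
Acceptors: N atoms = 2, O atoms = 0 → HBA = 2.

2, 2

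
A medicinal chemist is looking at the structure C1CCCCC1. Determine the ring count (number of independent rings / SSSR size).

1

In SMILES, each pair of matching ring-closure digits denotes one ring-closing bond; the number of such bonds equals the number of independent rings.
Ring-closure bonds here: 1.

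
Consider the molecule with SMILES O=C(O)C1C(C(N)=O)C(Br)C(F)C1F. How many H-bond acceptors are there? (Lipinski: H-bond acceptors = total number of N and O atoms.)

4

N atoms: 1; O atoms: 3.
Lipinski HBA = 1 + 3 = 4.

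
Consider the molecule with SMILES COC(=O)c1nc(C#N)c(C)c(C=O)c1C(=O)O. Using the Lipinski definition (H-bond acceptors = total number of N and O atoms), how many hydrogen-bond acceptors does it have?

7

N atoms: 2; O atoms: 5.
Lipinski HBA = 2 + 5 = 7.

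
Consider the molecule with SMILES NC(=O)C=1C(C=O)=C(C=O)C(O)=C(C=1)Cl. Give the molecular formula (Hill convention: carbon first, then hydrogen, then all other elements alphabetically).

Walk through each heavy atom and fill implicit hydrogens from standard valence (C 4, N 3, O 2, S 2, halogen 1):
  atom 1: N, bond orders sum to 1 (valence 3) → 2 H
  atom 2: C, bond orders sum to 4 (valence 4) → 0 H
  atom 3: O, bond orders sum to 2 (valence 2) → 0 H
  atom 4: C, bond orders sum to 4 (valence 4) → 0 H
  atom 5: C, bond orders sum to 4 (valence 4) → 0 H
  atom 6: C, bond orders sum to 3 (valence 4) → 1 H
  atom 7: O, bond orders sum to 2 (valence 2) → 0 H
  atom 8: C, bond orders sum to 4 (valence 4) → 0 H
  atom 9: C, bond orders sum to 3 (valence 4) → 1 H
  atom 10: O, bond orders sum to 2 (valence 2) → 0 H
  atom 11: C, bond orders sum to 4 (valence 4) → 0 H
  atom 12: O, bond orders sum to 1 (valence 2) → 1 H
  atom 13: C, bond orders sum to 4 (valence 4) → 0 H
  atom 14: C, bond orders sum to 3 (valence 4) → 1 H
  atom 15: Cl (halogen, monovalent) → 0 H
Totals → C:9, H:6, Cl:1, N:1, O:4.

C9H6ClNO4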